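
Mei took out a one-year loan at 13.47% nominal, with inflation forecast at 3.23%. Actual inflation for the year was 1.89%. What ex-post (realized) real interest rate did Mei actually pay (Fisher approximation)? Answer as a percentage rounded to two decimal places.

Ex-post: 13.47% − 1.89% = 11.580%
So the realized real rate is 11.58%.

11.58%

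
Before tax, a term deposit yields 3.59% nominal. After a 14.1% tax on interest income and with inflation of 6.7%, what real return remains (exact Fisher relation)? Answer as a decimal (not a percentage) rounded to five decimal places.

-0.03389

After-tax nominal return = 3.59% × (1 − 0.141) = 3.08381%.
1 + r = 1.0308381 / 1.06700 = 0.966109
After-tax real rate = 0.966109 − 1 → -0.03389.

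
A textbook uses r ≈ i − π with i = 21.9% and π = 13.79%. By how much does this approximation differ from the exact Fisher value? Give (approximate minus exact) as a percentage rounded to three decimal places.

0.983%

Approximate: r ≈ 21.900% − 13.790% = 8.1100%
Exact: (1 + 0.2190)/(1 + 0.1379) − 1 = 7.1272%
Error = 8.1100% − 7.1272% = 0.9828% → 0.983%.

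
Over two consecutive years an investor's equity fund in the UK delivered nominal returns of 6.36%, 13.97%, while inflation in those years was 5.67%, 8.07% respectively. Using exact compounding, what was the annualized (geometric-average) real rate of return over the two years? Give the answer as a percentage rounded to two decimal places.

3.03%

Nominal growth factor = 1.0636 × 1.1397 = 1.21218492
Price-level growth factor = 1.0567 × 1.0807 = 1.14197569
Real growth factor = 1.21218492 / 1.14197569 = 1.06148049
Annualized real rate = 1.06148049^(1/2) − 1 = 3.0282% → 3.03%.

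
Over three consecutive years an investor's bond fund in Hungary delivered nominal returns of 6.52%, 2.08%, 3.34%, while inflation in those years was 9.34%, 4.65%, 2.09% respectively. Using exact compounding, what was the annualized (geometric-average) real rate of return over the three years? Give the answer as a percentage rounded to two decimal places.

Nominal growth factor = 1.0652 × 1.0208 × 1.0334 = 1.12367386
Price-level growth factor = 1.0934 × 1.0465 × 1.0209 = 1.16815778
Real growth factor = 1.12367386 / 1.16815778 = 0.96191959
Annualized real rate = 0.96191959^(1/3) − 1 = -1.2858% → -1.29%.

-1.29%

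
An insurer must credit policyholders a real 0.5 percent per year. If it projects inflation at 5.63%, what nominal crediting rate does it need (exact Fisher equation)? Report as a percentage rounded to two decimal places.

6.16%

(1 + i) = (1 + r)(1 + π) = 1.00500 × 1.05630 = 1.0615815
i = 1.0615815 − 1, so the required nominal rate is 6.16%.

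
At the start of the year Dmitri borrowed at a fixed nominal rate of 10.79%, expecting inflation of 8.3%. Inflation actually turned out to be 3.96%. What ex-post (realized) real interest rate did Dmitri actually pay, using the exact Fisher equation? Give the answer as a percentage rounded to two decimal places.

6.57%

Ex-post: (1 + 0.1079)/(1 + 0.0396) − 1 = 6.5698%
So the realized real rate is 6.57%.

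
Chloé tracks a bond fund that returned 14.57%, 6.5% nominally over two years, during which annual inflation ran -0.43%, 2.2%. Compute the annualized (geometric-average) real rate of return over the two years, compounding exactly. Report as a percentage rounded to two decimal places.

Compound the nominal returns: 1.1457 × 1.0650 = 1.22017050.
Compound inflation: 0.9957 × 1.0220 = 1.01760540.
Deflate: 1.22017050 / 1.01760540 = 1.19906056.
Annualized real rate = 1.19906056^(1/2) − 1 = 9.5016% → 9.50%.

9.50%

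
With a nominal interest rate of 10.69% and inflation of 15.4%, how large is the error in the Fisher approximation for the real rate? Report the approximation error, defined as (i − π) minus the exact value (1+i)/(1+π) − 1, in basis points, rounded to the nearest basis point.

Approximate: r ≈ 10.690% − 15.400% = -4.7100%
Exact: (1 + 0.1069)/(1 + 0.1540) − 1 = -4.0815%
Error = -4.7100% − (-4.0815%) = -0.6285% → -63 basis points.

-63 basis points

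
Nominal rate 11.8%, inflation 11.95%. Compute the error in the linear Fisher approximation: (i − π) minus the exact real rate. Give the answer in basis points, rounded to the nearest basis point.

Approximate: r ≈ 11.800% − 11.950% = -0.1500%
Exact: (1 + 0.1180)/(1 + 0.1195) − 1 = -0.1340%
Error = -0.1500% − (-0.1340%) = -0.0160% → -2 basis points.

-2 basis points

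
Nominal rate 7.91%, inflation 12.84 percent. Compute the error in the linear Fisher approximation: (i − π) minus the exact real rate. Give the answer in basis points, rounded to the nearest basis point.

Approximate: r ≈ 7.910% − 12.840% = -4.9300%
Exact: (1 + 0.0791)/(1 + 0.1284) − 1 = -4.3690%
Error = -4.9300% − (-4.3690%) = -0.5610% → -56 basis points.

-56 basis points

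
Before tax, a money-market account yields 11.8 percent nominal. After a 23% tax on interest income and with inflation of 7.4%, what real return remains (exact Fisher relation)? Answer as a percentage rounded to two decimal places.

1.57%

After-tax nominal return = 11.8% × (1 − 0.23) = 9.0860%.
1 + r = 1.09086 / 1.07400 = 1.015698
After-tax real rate = 1.015698 − 1 → 1.57%.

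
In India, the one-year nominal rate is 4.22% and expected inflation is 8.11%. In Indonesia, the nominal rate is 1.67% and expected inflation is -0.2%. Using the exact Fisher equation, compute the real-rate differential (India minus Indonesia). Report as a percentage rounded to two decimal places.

-5.47%

India: (1 + 0.0422)/(1 + 0.0811) − 1 = -3.5982%
Indonesia: (1 + 0.0167)/(1 − 0.0020) − 1 = 1.8737%
Differential = -3.5982% − 1.8737% = -5.4719% → -5.47%.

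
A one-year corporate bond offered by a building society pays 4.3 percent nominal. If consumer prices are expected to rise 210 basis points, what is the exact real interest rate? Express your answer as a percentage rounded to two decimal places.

2.15%

1 + r = 1.04300 / 1.02100 = 1.021548
r = 1.021548 − 1 = 2.1548%, i.e. 2.15%.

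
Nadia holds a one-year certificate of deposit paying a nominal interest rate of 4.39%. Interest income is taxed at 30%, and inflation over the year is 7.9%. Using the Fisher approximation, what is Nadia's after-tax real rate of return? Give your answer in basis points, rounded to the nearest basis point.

-483 basis points

After-tax nominal return = 4.39% × (1 − 0.3) = 3.0730%.
r ≈ 3.0730% − 7.9% → -483 basis points.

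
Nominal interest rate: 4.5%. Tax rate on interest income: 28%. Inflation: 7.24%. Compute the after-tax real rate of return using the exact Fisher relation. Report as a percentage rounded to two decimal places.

-3.73%

After-tax nominal return = 4.5% × (1 − 0.28) = 3.2400%.
1 + r = 1.03240 / 1.07240 = 0.962700
After-tax real rate = 0.962700 − 1 → -3.73%.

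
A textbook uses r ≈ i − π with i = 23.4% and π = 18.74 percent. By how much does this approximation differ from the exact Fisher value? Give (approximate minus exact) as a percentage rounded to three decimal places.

Approximate: r ≈ 23.400% − 18.740% = 4.6600%
Exact: (1 + 0.2340)/(1 + 0.1874) − 1 = 3.92454%
Error = 4.6600% − 3.92454% = 0.73546% → 0.735%.

0.735%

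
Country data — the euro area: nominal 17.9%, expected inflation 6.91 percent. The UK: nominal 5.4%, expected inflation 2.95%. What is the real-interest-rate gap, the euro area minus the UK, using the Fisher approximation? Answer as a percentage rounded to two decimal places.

The euro area: 17.9% − 6.91% = 10.990%
The UK: 5.4% − 2.95% = 2.450%
Differential = 8.540% → 8.54%.

8.54%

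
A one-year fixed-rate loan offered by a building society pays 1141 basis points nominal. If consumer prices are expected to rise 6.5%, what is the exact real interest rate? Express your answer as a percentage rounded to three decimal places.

4.610%

1 + r = 1.11410 / 1.06500 = 1.046103
r = 1.046103 − 1 = 4.6103%, i.e. 4.610%.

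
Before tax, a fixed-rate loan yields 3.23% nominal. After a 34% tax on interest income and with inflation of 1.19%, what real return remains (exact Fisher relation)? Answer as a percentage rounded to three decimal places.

0.931%

After-tax nominal return = 3.23% × (1 − 0.34) = 2.1318%.
1 + r = 1.021318 / 1.01190 = 1.009307
After-tax real rate = 1.009307 − 1 → 0.931%.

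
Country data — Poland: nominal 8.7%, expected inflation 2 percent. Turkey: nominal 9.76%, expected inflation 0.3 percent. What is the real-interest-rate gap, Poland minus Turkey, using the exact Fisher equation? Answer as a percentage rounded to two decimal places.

-2.86%

Poland: (1 + 0.0870)/(1 + 0.0200) − 1 = 6.5686%
Turkey: (1 + 0.0976)/(1 + 0.0030) − 1 = 9.4317%
Differential = 6.5686% − 9.4317% = -2.8631% → -2.86%.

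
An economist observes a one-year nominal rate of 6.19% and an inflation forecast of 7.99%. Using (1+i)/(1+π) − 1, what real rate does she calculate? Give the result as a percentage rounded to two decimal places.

-1.67%

1 + r = 1.06190 / 1.07990 = 0.983332
r = 0.983332 − 1 = -1.6668%, i.e. -1.67%.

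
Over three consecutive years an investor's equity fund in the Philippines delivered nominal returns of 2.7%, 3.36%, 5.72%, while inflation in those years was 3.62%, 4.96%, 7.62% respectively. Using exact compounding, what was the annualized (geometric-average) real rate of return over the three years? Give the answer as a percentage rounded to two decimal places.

Nominal growth factor = 1.0270 × 1.0336 × 1.0572 = 1.12222541
Price-level growth factor = 1.0362 × 1.0496 × 1.0762 = 1.17047030
Real growth factor = 1.12222541 / 1.17047030 = 0.95878162
Annualized real rate = 0.95878162^(1/3) − 1 = -1.3933% → -1.39%.

-1.39%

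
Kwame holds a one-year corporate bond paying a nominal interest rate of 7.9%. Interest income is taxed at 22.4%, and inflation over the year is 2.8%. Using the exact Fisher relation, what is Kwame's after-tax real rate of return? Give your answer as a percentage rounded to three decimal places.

3.240%

After-tax nominal return = 7.9% × (1 − 0.224) = 6.1304%.
1 + r = 1.061304 / 1.02800 = 1.032397
After-tax real rate = 1.032397 − 1 → 3.240%.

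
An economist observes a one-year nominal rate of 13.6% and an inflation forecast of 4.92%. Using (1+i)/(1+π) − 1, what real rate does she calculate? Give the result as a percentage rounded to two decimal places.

8.27%

By the Fisher identity, 1 + r = (1 + i)/(1 + π).
1 + r = 1.13600 / 1.04920 = 1.082730
r = 1.082730 − 1 = 8.2730%, i.e. 8.27%.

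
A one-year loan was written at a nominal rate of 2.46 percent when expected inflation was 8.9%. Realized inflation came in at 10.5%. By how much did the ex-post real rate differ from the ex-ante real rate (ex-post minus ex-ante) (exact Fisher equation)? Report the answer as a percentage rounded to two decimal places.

Ex-ante: (1 + 0.0246)/(1 + 0.0890) − 1 = -5.9137%
Ex-post: (1 + 0.0246)/(1 + 0.1050) − 1 = -7.2760%
Difference (ex-post − ex-ante) = -1.3623% → -1.36%.

-1.36%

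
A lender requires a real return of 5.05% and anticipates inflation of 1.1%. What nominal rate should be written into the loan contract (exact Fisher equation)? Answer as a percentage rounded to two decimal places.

6.21%

(1 + i) = (1 + r)(1 + π) = 1.05050 × 1.01100 = 1.0620555
i = 1.0620555 − 1, so the required nominal rate is 6.21%.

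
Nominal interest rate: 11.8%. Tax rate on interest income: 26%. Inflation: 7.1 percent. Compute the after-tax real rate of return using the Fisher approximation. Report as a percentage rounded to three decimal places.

1.632%

After-tax nominal return = 11.8% × (1 − 0.26) = 8.7320%.
r ≈ 8.7320% − 7.1% → 1.632%.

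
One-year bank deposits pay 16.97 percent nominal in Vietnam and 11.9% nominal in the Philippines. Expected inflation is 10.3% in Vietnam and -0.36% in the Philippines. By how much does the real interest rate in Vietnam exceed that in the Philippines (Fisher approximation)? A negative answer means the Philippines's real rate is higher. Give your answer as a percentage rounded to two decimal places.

Vietnam: 16.97% − 10.3% = 6.670%
The Philippines: 11.9% − (-0.36%) = 12.260%
Differential = -5.590% → -5.59%.

-5.59%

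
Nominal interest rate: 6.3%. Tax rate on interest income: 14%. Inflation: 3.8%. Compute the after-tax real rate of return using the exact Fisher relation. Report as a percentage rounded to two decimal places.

After-tax nominal return = 6.3% × (1 − 0.14) = 5.4180%.
1 + r = 1.05418 / 1.03800 = 1.015588
After-tax real rate = 1.015588 − 1 → 1.56%.

1.56%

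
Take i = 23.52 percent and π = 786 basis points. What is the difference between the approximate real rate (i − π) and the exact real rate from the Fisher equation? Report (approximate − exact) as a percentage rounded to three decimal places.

Approximate: r ≈ 23.520% − 7.860% = 15.6600%
Exact: (1 + 0.2352)/(1 + 0.0786) − 1 = 14.5188%
Error = 15.6600% − 14.5188% = 1.1412% → 1.141%.

1.141%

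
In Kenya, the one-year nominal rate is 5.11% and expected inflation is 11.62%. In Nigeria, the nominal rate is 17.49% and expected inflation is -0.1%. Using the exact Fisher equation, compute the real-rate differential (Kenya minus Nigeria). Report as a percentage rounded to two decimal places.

Kenya: (1 + 0.0511)/(1 + 0.1162) − 1 = -5.8323%
Nigeria: (1 + 0.1749)/(1 − 0.0010) − 1 = 17.6076%
Differential = -5.8323% − 17.6076% = -23.4399% → -23.44%.

-23.44%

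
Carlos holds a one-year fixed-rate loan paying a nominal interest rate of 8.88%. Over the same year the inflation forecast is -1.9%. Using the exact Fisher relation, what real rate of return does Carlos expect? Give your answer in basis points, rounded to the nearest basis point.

1099 basis points

By the Fisher relation, 1 + r = (1 + i)/(1 + π).
1 + r = 1.08880 / 0.98100 = 1.109888
r = 1.109888 − 1 = 10.9888%, i.e. 1099 basis points.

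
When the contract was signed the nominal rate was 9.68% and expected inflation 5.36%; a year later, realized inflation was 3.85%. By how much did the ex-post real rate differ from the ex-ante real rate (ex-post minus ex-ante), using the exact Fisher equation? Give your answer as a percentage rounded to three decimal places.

Ex-ante: (1 + 0.0968)/(1 + 0.0536) − 1 = 4.1002%
Ex-post: (1 + 0.0968)/(1 + 0.0385) − 1 = 5.6139%
Difference (ex-post − ex-ante) = 1.5136% → 1.514%.

1.514%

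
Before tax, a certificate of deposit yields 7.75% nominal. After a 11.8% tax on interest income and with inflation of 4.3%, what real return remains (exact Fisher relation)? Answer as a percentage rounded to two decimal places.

After-tax nominal return = 7.75% × (1 − 0.118) = 6.8355%.
1 + r = 1.068355 / 1.04300 = 1.024310
After-tax real rate = 1.024310 − 1 → 2.43%.

2.43%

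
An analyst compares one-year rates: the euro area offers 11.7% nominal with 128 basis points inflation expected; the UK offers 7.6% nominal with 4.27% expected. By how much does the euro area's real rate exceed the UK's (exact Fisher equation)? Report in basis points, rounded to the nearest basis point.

The euro area: (1 + 0.1170)/(1 + 0.0128) − 1 = 10.2883%
The UK: (1 + 0.0760)/(1 + 0.0427) − 1 = 3.1936%
Differential = 10.2883% − 3.1936% = 7.0947% → 709 basis points.

709 basis points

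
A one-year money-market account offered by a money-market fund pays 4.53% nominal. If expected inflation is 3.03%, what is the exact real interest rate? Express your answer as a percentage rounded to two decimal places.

1.46%

By the Fisher equation, 1 + r = (1 + i)/(1 + π).
1 + r = 1.04530 / 1.03030 = 1.014559
r = 1.014559 − 1 = 1.4559%, i.e. 1.46%.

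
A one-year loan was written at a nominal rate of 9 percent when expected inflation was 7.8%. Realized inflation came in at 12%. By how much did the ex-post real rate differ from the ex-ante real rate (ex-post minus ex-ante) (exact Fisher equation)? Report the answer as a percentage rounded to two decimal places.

-3.79%

Ex-ante: (1 + 0.0900)/(1 + 0.0780) − 1 = 1.1132%
Ex-post: (1 + 0.0900)/(1 + 0.1200) − 1 = -2.6786%
Difference (ex-post − ex-ante) = -3.7917% → -3.79%.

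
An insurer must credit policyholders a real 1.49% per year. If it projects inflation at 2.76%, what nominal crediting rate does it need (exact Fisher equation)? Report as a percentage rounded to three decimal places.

4.291%

(1 + i) = (1 + r)(1 + π) = 1.01490 × 1.02760 = 1.04291124
i = 1.04291124 − 1, so the required nominal rate is 4.291%.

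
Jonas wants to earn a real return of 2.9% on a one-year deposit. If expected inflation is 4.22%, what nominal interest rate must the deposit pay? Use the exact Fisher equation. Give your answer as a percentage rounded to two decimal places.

(1 + i) = (1 + r)(1 + π) = 1.02900 × 1.04220 = 1.0724238
i = 1.0724238 − 1, so the required nominal rate is 7.24%.

7.24%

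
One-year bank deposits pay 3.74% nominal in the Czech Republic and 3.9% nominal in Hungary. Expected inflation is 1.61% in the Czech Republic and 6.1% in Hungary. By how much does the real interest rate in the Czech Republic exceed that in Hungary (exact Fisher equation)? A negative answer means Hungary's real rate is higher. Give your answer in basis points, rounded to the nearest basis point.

The Czech Republic: (1 + 0.0374)/(1 + 0.0161) − 1 = 2.0963%
Hungary: (1 + 0.0390)/(1 + 0.0610) − 1 = -2.0735%
Differential = 2.0963% − (-2.0735%) = 4.1698% → 417 basis points.

417 basis points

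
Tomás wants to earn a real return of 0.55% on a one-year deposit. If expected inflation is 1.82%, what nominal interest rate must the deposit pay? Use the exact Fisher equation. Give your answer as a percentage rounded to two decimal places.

(1 + i) = (1 + r)(1 + π) = 1.00550 × 1.01820 = 1.0238001
i = 1.0238001 − 1, so the required nominal rate is 2.38%.

2.38%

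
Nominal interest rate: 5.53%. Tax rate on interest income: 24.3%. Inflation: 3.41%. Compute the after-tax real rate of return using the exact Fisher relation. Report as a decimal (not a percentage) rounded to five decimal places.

0.00751

After-tax nominal return = 5.53% × (1 − 0.243) = 4.18621%.
1 + r = 1.0418621 / 1.03410 = 1.007506
After-tax real rate = 1.007506 − 1 → 0.00751.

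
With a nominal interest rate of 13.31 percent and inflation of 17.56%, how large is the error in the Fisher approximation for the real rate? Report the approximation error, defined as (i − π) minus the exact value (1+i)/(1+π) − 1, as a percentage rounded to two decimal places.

-0.63%

Approximate: r ≈ 13.310% − 17.560% = -4.2500%
Exact: (1 + 0.1331)/(1 + 0.1756) − 1 = -3.6152%
Error = -4.2500% − (-3.6152%) = -0.6348% → -0.63%.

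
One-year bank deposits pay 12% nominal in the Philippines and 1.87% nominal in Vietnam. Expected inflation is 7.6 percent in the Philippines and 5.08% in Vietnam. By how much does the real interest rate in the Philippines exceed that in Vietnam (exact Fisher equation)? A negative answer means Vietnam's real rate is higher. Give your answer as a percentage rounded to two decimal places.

7.14%

The Philippines: (1 + 0.1200)/(1 + 0.0760) − 1 = 4.0892%
Vietnam: (1 + 0.0187)/(1 + 0.0508) − 1 = -3.0548%
Differential = 4.0892% − (-3.0548%) = 7.1440% → 7.14%.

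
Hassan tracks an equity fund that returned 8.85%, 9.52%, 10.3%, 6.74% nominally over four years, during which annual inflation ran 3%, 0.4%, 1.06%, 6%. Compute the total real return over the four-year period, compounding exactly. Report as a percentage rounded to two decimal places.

Compound the nominal returns: 1.0885 × 1.0952 × 1.1030 × 1.0674 = 1.403539.
Compound inflation: 1.0300 × 1.0040 × 1.0106 × 1.0600 = 1.107787.
Deflate: 1.403539 / 1.107787 = 1.266976.
Total real return = 1.266976 − 1 → 26.70%.

26.70%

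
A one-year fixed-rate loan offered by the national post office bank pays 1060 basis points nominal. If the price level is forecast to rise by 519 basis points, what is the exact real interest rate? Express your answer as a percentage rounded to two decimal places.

1 + r = 1.10600 / 1.05190 = 1.051431
r = 1.051431 − 1 = 5.1431%, i.e. 5.14%.

5.14%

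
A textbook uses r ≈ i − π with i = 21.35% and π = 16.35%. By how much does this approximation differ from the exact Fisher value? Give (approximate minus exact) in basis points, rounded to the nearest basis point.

70 basis points

Approximate: r ≈ 21.350% − 16.350% = 5.0000%
Exact: (1 + 0.2135)/(1 + 0.1635) − 1 = 4.2974%
Error = 5.0000% − 4.2974% = 0.7026% → 70 basis points.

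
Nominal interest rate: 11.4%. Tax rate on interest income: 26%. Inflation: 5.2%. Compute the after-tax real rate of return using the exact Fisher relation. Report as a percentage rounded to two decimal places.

3.08%

After-tax nominal return = 11.4% × (1 − 0.26) = 8.4360%.
1 + r = 1.08436 / 1.05200 = 1.030760
After-tax real rate = 1.030760 − 1 → 3.08%.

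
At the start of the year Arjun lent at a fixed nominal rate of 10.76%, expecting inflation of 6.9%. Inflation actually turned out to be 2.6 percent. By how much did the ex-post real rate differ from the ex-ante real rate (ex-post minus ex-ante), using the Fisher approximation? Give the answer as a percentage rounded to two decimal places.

Ex-ante: 10.76% − 6.9% = 3.860%
Ex-post: 10.76% − 2.6% = 8.160%
Difference (ex-post − ex-ante) = 4.3000% → 4.30%.

4.30%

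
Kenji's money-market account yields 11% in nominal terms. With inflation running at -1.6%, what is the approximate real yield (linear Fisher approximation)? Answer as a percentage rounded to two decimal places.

12.60%

r ≈ i − π = 11% − (-1.6%) = 12.60%.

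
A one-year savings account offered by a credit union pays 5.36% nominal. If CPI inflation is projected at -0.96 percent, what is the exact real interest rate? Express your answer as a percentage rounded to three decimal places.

6.381%

1 + r = 1.05360 / 0.99040 = 1.063813
r = 1.063813 − 1 = 6.3813%, i.e. 6.381%.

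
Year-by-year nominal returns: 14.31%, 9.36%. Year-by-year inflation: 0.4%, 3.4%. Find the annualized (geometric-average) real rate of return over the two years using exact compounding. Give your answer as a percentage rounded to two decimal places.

Nominal growth factor = 1.1431 × 1.0936 = 1.25009416
Price-level growth factor = 1.0040 × 1.0340 = 1.03813600
Real growth factor = 1.25009416 / 1.03813600 = 1.20417186
Annualized real rate = 1.20417186^(1/2) − 1 = 9.7348% → 9.73%.

9.73%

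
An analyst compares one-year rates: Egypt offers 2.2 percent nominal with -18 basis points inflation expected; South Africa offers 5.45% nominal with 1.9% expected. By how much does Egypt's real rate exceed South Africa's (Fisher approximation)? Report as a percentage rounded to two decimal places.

-1.17%

Egypt: 2.2% − (-0.18%) = 2.380%
South Africa: 5.45% − 1.9% = 3.550%
Differential = -1.170% → -1.17%.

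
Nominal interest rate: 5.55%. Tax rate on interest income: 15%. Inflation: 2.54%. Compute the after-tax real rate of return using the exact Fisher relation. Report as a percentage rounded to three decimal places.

After-tax nominal return = 5.55% × (1 − 0.15) = 4.7175%.
1 + r = 1.047175 / 1.02540 = 1.021236
After-tax real rate = 1.021236 − 1 → 2.124%.

2.124%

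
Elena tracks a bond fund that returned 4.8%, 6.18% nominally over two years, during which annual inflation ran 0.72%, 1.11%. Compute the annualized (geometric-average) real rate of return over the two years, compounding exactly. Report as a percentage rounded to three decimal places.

Compound the nominal returns: 1.0480 × 1.0618 = 1.112766400.
Compound inflation: 1.0072 × 1.0111 = 1.018379920.
Deflate: 1.112766400 / 1.018379920 = 1.092682974.
Annualized real rate = 1.092682974^(1/2) − 1 = 4.53148% → 4.531%.

4.531%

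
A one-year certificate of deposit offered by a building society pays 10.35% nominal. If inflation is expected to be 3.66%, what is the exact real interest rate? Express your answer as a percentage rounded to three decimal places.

6.454%

1 + r = 1.10350 / 1.03660 = 1.064538
r = 1.064538 − 1 = 6.4538%, i.e. 6.454%.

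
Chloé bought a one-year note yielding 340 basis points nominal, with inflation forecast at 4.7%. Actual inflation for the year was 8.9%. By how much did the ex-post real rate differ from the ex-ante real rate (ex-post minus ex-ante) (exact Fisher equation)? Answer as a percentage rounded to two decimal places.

-3.81%

Ex-ante: (1 + 0.0340)/(1 + 0.0470) − 1 = -1.2416%
Ex-post: (1 + 0.0340)/(1 + 0.0890) − 1 = -5.0505%
Difference (ex-post − ex-ante) = -3.8089% → -3.81%.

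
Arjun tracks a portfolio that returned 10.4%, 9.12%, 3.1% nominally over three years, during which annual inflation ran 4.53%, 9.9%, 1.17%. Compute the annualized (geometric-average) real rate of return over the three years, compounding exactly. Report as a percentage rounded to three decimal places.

Nominal growth factor = 1.1040 × 1.0912 × 1.0310 = 1.24203003
Price-level growth factor = 1.0453 × 1.0990 × 1.0117 = 1.16222548
Real growth factor = 1.24203003 / 1.16222548 = 1.06866529
Annualized real rate = 1.06866529^(1/3) − 1 = 2.2384% → 2.238%.

2.238%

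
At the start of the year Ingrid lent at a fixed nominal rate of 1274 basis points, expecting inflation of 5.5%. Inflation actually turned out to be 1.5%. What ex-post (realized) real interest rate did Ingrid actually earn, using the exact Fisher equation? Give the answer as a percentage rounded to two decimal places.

11.07%

Ex-post: (1 + 0.1274)/(1 + 0.0150) − 1 = 11.0739%
So the realized real rate is 11.07%.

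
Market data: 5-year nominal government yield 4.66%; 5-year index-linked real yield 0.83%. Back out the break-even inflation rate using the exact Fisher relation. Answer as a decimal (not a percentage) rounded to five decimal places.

0.03798

(1 + π) = (1 + i)/(1 + r) = 1.04660 / 1.00830 = 1.0379847
Break-even inflation = 1.0379847 − 1 → 0.03798.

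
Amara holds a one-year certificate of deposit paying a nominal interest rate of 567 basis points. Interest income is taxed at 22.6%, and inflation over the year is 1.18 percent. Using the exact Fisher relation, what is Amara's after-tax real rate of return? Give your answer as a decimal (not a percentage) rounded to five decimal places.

0.03171

After-tax nominal return = 5.67% × (1 − 0.226) = 4.38858%.
1 + r = 1.0438858 / 1.01180 = 1.031712
After-tax real rate = 1.031712 − 1 → 0.03171.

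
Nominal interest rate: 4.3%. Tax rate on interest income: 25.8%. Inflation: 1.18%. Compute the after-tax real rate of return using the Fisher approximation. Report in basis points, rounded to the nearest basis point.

201 basis points

After-tax nominal return = 4.3% × (1 − 0.258) = 3.1906%.
r ≈ 3.1906% − 1.18% → 201 basis points.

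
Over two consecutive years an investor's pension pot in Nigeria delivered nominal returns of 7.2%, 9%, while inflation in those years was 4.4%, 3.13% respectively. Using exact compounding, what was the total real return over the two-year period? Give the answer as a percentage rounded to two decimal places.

Nominal growth factor = 1.0720 × 1.0900 = 1.168480
Price-level growth factor = 1.0440 × 1.0313 = 1.076677
Real growth factor = 1.168480 / 1.076677 = 1.085265
Total real return = 1.085265 − 1 → 8.53%.

8.53%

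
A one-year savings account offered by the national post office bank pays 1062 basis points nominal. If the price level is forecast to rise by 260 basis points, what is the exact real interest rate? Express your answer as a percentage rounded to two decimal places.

By the Fisher identity, 1 + r = (1 + i)/(1 + π).
1 + r = 1.10620 / 1.02600 = 1.078168
r = 1.078168 − 1 = 7.8168%, i.e. 7.82%.

7.82%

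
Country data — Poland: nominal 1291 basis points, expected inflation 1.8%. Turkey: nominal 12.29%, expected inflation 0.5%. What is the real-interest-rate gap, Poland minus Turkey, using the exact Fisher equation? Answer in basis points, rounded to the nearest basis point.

-82 basis points

Poland: (1 + 0.1291)/(1 + 0.0180) − 1 = 10.9136%
Turkey: (1 + 0.1229)/(1 + 0.0050) − 1 = 11.7313%
Differential = 10.9136% − 11.7313% = -0.8178% → -82 basis points.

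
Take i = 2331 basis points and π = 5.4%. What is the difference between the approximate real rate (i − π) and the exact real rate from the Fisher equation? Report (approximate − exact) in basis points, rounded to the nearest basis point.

Approximate: r ≈ 23.310% − 5.400% = 17.9100%
Exact: (1 + 0.2331)/(1 + 0.0540) − 1 = 16.9924%
Error = 17.9100% − 16.9924% = 0.9176% → 92 basis points.

92 basis points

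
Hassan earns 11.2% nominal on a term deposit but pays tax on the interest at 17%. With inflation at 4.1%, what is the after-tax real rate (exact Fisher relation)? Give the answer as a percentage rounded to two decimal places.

4.99%

After-tax nominal return = 11.2% × (1 − 0.17) = 9.2960%.
1 + r = 1.09296 / 1.04100 = 1.049914
After-tax real rate = 1.049914 − 1 → 4.99%.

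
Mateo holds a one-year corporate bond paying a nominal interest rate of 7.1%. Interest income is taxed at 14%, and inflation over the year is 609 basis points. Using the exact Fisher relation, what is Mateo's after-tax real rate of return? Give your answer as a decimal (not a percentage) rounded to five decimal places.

0.00015

After-tax nominal return = 7.1% × (1 − 0.14) = 6.1060%.
1 + r = 1.06106 / 1.06090 = 1.000151
After-tax real rate = 1.000151 − 1 → 0.00015.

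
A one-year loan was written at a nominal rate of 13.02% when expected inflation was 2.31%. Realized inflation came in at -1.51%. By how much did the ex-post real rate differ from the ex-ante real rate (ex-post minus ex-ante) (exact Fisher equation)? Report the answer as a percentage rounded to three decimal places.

4.285%

Ex-ante: (1 + 0.1302)/(1 + 0.0231) − 1 = 10.4682%
Ex-post: (1 + 0.1302)/(1 − 0.0151) − 1 = 14.7528%
Difference (ex-post − ex-ante) = 4.2846% → 4.285%.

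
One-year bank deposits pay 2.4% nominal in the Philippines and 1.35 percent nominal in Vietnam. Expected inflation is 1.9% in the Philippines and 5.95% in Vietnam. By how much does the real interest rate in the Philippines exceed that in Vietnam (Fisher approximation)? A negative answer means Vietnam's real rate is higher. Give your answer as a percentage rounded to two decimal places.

5.10%

The Philippines: 2.4% − 1.9% = 0.500%
Vietnam: 1.35% − 5.95% = -4.600%
Differential = 5.100% → 5.10%.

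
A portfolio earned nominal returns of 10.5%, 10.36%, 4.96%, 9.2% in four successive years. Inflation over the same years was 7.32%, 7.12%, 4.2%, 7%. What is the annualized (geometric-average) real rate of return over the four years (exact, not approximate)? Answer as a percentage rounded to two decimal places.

2.19%

Nominal growth factor = 1.1050 × 1.1036 × 1.0496 × 1.0920 = 1.39772081
Price-level growth factor = 1.0732 × 1.0712 × 1.0420 × 1.0700 = 1.28174822
Real growth factor = 1.39772081 / 1.28174822 = 1.09048000
Annualized real rate = 1.09048000^(1/4) − 1 = 2.1891% → 2.19%.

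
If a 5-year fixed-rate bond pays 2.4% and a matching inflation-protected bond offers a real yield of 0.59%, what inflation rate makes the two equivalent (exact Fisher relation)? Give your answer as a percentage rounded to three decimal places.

1.799%

(1 + π) = (1 + i)/(1 + r) = 1.02400 / 1.00590 = 1.017994
Break-even inflation = 1.017994 − 1 → 1.799%.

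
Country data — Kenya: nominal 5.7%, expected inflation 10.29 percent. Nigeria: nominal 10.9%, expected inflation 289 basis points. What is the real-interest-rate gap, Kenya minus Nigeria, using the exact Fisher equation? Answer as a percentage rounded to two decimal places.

Kenya: (1 + 0.0570)/(1 + 0.1029) − 1 = -4.1618%
Nigeria: (1 + 0.1090)/(1 + 0.0289) − 1 = 7.7850%
Differential = -4.1618% − 7.7850% = -11.9468% → -11.95%.

-11.95%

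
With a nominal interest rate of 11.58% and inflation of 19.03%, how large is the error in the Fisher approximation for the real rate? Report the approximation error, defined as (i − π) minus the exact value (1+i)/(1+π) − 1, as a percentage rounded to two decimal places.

Approximate: r ≈ 11.580% − 19.030% = -7.4500%
Exact: (1 + 0.1158)/(1 + 0.1903) − 1 = -6.2589%
Error = -7.4500% − (-6.2589%) = -1.1911% → -1.19%.

-1.19%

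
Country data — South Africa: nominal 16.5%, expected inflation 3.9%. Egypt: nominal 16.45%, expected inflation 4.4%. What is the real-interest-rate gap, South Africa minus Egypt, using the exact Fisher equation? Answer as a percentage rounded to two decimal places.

0.58%

South Africa: (1 + 0.1650)/(1 + 0.0390) − 1 = 12.1270%
Egypt: (1 + 0.1645)/(1 + 0.0440) − 1 = 11.5421%
Differential = 12.1270% − 11.5421% = 0.5849% → 0.58%.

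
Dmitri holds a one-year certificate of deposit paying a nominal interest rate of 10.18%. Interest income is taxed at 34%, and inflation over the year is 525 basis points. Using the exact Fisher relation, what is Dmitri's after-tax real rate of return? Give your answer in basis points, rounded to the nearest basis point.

After-tax nominal return = 10.18% × (1 − 0.34) = 6.7188%.
1 + r = 1.067188 / 1.05250 = 1.013955
After-tax real rate = 1.013955 − 1 → 140 basis points.

140 basis points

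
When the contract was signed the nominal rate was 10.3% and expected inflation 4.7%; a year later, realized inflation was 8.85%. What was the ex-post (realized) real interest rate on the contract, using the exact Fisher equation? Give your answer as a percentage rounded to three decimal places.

Ex-post: (1 + 0.1030)/(1 + 0.0885) − 1 = 1.3321%
So the realized real rate is 1.332%.

1.332%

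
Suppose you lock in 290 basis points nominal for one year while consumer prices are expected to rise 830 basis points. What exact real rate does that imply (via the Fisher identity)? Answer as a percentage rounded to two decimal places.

By the Fisher identity, 1 + r = (1 + i)/(1 + π).
1 + r = 1.02900 / 1.08300 = 0.950139
r = 0.950139 − 1 = -4.9861%, i.e. -4.99%.

-4.99%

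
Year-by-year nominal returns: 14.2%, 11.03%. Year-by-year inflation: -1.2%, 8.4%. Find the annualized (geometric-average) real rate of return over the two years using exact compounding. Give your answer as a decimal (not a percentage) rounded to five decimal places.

Compound the nominal returns: 1.1420 × 1.1103 = 1.26796260.
Compound inflation: 0.9880 × 1.0840 = 1.07099200.
Deflate: 1.26796260 / 1.07099200 = 1.18391417.
Annualized real rate = 1.18391417^(1/2) − 1 = 8.8078% → 0.08808.

0.08808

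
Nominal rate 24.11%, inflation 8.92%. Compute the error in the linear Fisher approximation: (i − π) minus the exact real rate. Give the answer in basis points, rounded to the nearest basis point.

Approximate: r ≈ 24.110% − 8.920% = 15.1900%
Exact: (1 + 0.2411)/(1 + 0.0892) − 1 = 13.9460%
Error = 15.1900% − 13.9460% = 1.2440% → 124 basis points.

124 basis points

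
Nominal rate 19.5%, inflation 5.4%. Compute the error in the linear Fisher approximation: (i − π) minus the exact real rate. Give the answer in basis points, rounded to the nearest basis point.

Approximate: r ≈ 19.500% − 5.400% = 14.1000%
Exact: (1 + 0.1950)/(1 + 0.0540) − 1 = 13.3776%
Error = 14.1000% − 13.3776% = 0.7224% → 72 basis points.

72 basis points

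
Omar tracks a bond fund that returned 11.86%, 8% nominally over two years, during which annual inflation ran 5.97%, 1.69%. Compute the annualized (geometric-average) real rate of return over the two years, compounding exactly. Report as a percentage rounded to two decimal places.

5.88%

Nominal growth factor = 1.1186 × 1.0800 = 1.20808800
Price-level growth factor = 1.0597 × 1.0169 = 1.07760893
Real growth factor = 1.20808800 / 1.07760893 = 1.12108202
Annualized real rate = 1.12108202^(1/2) − 1 = 5.8812% → 5.88%.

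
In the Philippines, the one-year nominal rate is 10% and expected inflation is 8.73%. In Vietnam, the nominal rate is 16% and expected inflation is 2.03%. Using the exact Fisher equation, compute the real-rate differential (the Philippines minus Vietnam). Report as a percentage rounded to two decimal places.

The Philippines: (1 + 0.1000)/(1 + 0.0873) − 1 = 1.1680%
Vietnam: (1 + 0.1600)/(1 + 0.0203) − 1 = 13.6921%
Differential = 1.1680% − 13.6921% = -12.5240% → -12.52%.

-12.52%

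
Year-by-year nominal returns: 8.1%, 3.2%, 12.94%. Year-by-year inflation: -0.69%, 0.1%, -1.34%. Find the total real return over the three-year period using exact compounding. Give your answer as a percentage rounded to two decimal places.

Nominal growth factor = 1.0810 × 1.0320 × 1.1294 = 1.259950
Price-level growth factor = 0.9931 × 1.0010 × 0.9866 = 0.980772
Real growth factor = 1.259950 / 0.980772 = 1.284651
Total real return = 1.284651 − 1 → 28.47%.

28.47%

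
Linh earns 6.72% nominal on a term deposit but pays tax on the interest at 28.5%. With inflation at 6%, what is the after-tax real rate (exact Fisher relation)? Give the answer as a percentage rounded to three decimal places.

After-tax nominal return = 6.72% × (1 − 0.285) = 4.8048%.
1 + r = 1.048048 / 1.06000 = 0.9887245
After-tax real rate = 0.9887245 − 1 → -1.128%.

-1.128%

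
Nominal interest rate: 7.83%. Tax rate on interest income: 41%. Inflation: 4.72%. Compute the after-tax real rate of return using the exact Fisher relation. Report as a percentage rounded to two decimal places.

After-tax nominal return = 7.83% × (1 − 0.41) = 4.6197%.
1 + r = 1.046197 / 1.04720 = 0.999042
After-tax real rate = 0.999042 − 1 → -0.10%.

-0.10%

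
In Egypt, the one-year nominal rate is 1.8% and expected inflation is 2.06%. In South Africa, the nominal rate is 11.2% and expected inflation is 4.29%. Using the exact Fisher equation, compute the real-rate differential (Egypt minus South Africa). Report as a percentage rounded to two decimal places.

Egypt: (1 + 0.0180)/(1 + 0.0206) − 1 = -0.2548%
South Africa: (1 + 0.1120)/(1 + 0.0429) − 1 = 6.6258%
Differential = -0.2548% − 6.6258% = -6.8805% → -6.88%.

-6.88%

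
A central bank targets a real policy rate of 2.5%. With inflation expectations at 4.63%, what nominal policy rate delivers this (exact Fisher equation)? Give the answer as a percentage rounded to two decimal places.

(1 + i) = (1 + r)(1 + π) = 1.02500 × 1.04630 = 1.0724575
i = 1.0724575 − 1, so the required nominal rate is 7.25%.

7.25%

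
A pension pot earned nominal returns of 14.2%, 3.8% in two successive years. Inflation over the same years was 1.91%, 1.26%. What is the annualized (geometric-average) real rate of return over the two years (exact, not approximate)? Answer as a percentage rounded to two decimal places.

Nominal growth factor = 1.1420 × 1.0380 = 1.18539600
Price-level growth factor = 1.0191 × 1.0126 = 1.03194066
Real growth factor = 1.18539600 / 1.03194066 = 1.14870559
Annualized real rate = 1.14870559^(1/2) − 1 = 7.1777% → 7.18%.

7.18%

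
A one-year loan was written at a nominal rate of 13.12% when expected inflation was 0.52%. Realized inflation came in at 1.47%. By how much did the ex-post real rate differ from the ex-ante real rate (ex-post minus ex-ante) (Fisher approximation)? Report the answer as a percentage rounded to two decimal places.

Ex-ante: 13.12% − 0.52% = 12.600%
Ex-post: 13.12% − 1.47% = 11.650%
Difference (ex-post − ex-ante) = -0.9500% → -0.95%.

-0.95%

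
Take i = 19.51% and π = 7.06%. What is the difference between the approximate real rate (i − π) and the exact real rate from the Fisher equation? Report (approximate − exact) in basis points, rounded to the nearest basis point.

Approximate: r ≈ 19.510% − 7.060% = 12.4500%
Exact: (1 + 0.1951)/(1 + 0.0706) − 1 = 11.6290%
Error = 12.4500% − 11.6290% = 0.8210% → 82 basis points.

82 basis points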